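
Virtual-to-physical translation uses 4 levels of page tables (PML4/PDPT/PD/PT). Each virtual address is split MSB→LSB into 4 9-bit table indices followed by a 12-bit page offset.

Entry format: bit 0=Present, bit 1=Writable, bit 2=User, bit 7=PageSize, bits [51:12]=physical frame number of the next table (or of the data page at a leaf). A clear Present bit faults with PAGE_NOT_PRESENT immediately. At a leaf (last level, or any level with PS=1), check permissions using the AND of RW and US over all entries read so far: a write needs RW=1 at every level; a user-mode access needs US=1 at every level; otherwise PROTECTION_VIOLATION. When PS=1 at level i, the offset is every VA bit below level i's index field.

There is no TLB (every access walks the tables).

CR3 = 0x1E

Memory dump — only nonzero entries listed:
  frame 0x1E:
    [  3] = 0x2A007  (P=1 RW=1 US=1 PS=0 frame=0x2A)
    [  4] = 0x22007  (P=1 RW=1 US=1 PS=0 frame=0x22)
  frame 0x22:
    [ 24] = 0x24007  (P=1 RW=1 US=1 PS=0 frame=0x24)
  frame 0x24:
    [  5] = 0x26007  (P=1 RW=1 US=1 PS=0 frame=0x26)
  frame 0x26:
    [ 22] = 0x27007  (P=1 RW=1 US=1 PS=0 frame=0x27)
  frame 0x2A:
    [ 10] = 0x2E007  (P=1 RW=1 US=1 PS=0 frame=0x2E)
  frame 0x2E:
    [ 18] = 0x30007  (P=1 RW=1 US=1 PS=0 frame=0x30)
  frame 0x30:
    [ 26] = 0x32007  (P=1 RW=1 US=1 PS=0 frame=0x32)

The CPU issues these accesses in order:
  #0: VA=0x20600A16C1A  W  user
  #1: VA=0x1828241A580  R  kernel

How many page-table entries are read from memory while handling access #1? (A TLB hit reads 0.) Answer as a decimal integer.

Per-access translation:
#0 VA=0x20600A16C1A (w,user):
  L0 @0x1E[4] → 0x22007  P=1,RW=1,US=1,PS=0
  L1 @0x22[24] → 0x24007  P=1,RW=1,US=1,PS=0
  L2 @0x24[5] → 0x26007  P=1,RW=1,US=1,PS=0
  L3 @0x26[22] → 0x27007  P=1,RW=1,US=1,PS=0
  ✓ 0x27C1A  — 4 lookups
#1 VA=0x1828241A580 (r,kernel):
  L0 @0x1E[3] → 0x2A007  P=1,RW=1,US=1,PS=0
  L1 @0x2A[10] → 0x2E007  P=1,RW=1,US=1,PS=0
  L2 @0x2E[18] → 0x30007  P=1,RW=1,US=1,PS=0
  L3 @0x30[26] → 0x32007  P=1,RW=1,US=1,PS=0
  ✓ 0x32580  — 4 lookups

Entries read for #1: 4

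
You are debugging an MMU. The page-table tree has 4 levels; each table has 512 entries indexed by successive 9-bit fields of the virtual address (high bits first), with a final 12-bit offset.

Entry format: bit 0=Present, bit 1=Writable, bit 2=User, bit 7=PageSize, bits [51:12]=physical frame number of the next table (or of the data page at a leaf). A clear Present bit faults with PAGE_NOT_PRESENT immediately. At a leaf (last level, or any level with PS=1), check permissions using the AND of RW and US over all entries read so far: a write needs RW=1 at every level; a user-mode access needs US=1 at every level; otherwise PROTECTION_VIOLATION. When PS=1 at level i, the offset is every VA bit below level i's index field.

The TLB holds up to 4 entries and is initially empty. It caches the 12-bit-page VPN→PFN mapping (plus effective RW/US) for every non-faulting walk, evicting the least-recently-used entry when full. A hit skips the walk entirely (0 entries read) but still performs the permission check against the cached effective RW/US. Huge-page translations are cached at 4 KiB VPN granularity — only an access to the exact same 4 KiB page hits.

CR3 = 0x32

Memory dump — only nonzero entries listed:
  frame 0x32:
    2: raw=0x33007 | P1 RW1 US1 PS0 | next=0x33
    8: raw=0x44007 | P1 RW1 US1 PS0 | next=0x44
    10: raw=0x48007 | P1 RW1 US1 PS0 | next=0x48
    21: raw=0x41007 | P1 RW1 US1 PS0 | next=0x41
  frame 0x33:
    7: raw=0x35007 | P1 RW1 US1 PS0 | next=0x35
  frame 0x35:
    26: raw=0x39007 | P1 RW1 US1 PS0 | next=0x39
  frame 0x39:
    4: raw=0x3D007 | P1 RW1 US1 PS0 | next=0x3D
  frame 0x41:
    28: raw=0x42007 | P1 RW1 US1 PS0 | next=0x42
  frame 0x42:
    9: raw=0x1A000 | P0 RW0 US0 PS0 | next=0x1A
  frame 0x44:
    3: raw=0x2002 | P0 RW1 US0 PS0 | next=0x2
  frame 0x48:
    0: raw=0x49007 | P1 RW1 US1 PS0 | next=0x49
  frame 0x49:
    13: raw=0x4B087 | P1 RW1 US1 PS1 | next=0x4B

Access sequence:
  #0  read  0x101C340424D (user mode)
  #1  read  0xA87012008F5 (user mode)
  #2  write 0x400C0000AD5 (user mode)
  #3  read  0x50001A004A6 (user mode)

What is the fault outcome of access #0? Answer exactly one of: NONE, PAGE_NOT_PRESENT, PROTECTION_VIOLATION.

Walk each access:
#0 VA=0x101C340424D (r,user):
  L0 @0x32[2] → 0x33007  P=1,RW=1,US=1,PS=0
  L1 @0x33[7] → 0x35007  P=1,RW=1,US=1,PS=0
  L2 @0x35[26] → 0x39007  P=1,RW=1,US=1,PS=0
  L3 @0x39[4] → 0x3D007  P=1,RW=1,US=1,PS=0
  ⇒ phys 0x3D24D  [4 reads]
#1 VA=0xA87012008F5 (r,user):
  L0 @0x32[21] → 0x41007  P=1,RW=1,US=1,PS=0
  L1 @0x41[28] → 0x42007  P=1,RW=1,US=1,PS=0
  L2 @0x42[9] → 0x1A000  P=0,RW=0,US=0,PS=0
  → PAGE_NOT_PRESENT  (3 entries read)
#2 VA=0x400C0000AD5 (w,user):
  L0 @0x32[8] → 0x44007  P=1,RW=1,US=1,PS=0
  L1 @0x44[3] → 0x2002  P=0,RW=1,US=0,PS=0
  → PAGE_NOT_PRESENT  (2 entries read)
#3 VA=0x50001A004A6 (r,user):
  L0 @0x32[10] → 0x48007  P=1,RW=1,US=1,PS=0
  L1 @0x48[0] → 0x49007  P=1,RW=1,US=1,PS=0
  L2 @0x49[13] → 0x4B087  P=1,RW=1,US=1,PS=1
  ⇒ phys 0x4B4A6 (huge @L2)  [3 reads]

Access #0 fault: NONE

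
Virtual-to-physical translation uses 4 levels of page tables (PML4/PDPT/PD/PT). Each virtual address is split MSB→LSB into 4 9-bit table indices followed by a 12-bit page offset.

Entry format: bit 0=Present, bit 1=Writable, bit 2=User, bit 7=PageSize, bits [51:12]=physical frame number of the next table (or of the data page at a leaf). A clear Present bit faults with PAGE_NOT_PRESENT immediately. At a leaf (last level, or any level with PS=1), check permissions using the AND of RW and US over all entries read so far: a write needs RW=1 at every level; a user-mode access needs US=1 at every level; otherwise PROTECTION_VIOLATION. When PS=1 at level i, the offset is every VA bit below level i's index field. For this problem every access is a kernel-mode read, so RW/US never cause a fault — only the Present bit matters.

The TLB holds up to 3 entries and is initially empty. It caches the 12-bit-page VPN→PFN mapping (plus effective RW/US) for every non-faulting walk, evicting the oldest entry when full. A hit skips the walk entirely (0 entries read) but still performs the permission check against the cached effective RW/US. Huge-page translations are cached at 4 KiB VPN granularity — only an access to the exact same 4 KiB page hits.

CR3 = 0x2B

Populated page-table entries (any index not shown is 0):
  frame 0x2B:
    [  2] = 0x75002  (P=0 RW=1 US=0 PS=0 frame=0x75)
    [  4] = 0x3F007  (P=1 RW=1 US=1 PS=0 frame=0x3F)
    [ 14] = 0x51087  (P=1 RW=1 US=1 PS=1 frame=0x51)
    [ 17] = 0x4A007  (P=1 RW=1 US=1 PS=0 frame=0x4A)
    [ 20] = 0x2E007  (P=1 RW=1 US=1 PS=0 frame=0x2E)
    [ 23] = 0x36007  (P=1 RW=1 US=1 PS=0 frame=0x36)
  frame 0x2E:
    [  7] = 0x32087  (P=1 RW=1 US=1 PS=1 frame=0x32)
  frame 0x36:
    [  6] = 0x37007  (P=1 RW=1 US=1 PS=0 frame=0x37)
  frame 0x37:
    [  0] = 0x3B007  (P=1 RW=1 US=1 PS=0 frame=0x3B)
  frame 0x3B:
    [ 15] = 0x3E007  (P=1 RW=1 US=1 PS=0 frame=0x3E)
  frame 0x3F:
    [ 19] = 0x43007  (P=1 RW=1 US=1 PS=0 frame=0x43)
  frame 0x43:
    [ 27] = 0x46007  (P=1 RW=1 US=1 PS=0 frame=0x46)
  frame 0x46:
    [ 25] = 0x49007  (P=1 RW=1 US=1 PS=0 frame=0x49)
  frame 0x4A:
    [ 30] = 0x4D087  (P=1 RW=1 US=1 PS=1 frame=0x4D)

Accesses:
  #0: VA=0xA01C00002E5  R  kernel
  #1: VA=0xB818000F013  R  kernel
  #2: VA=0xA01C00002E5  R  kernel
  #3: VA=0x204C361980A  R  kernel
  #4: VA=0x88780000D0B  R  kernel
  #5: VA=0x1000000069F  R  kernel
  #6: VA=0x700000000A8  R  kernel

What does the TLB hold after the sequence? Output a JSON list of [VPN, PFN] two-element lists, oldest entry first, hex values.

Walk each access:
#0 VA=0xA01C00002E5 (r,kernel):
  [0] read 0x2B idx=20: raw=0x2E007 flags P=1 W=1 U=1 S=0
  [1] read 0x2E idx=7: raw=0x32087 flags P=1 W=1 U=1 S=1
  ✓ 0x322E5 (huge @L1)  — 2 lookups
#1 VA=0xB818000F013 (r,kernel):
  [0] read 0x2B idx=23: raw=0x36007 flags P=1 W=1 U=1 S=0
  [1] read 0x36 idx=6: raw=0x37007 flags P=1 W=1 U=1 S=0
  [2] read 0x37 idx=0: raw=0x3B007 flags P=1 W=1 U=1 S=0
  [3] read 0x3B idx=15: raw=0x3E007 flags P=1 W=1 U=1 S=0
  ✓ 0x3E013  — 4 lookups
#2 VA=0xA01C00002E5 (r,kernel):
  TLB hit vpn=0xA01C0000 → PA=0x322E5
#3 VA=0x204C361980A (r,kernel):
  [0] read 0x2B idx=4: raw=0x3F007 flags P=1 W=1 U=1 S=0
  [1] read 0x3F idx=19: raw=0x43007 flags P=1 W=1 U=1 S=0
  [2] read 0x43 idx=27: raw=0x46007 flags P=1 W=1 U=1 S=0
  [3] read 0x46 idx=25: raw=0x49007 flags P=1 W=1 U=1 S=0
  ✓ 0x4980A  — 4 lookups
#4 VA=0x88780000D0B (r,kernel):
  [0] read 0x2B idx=17: raw=0x4A007 flags P=1 W=1 U=1 S=0
  [1] read 0x4A idx=30: raw=0x4D087 flags P=1 W=1 U=1 S=1
  ✓ 0x4DD0B (huge @L1)  — 2 lookups
#5 VA=0x1000000069F (r,kernel):
  [0] read 0x2B idx=2: raw=0x75002 flags P=0 W=1 U=0 S=0
  ✗ PAGE_NOT_PRESENT  [1 reads]
#6 VA=0x700000000A8 (r,kernel):
  [0] read 0x2B idx=14: raw=0x51087 flags P=1 W=1 U=1 S=1
  ✓ 0x510A8 (huge @L0)  — 1 lookups

TLB: [["0x204C3619", "0x49"], ["0x88780000", "0x4D"], ["0x70000000", "0x51"]]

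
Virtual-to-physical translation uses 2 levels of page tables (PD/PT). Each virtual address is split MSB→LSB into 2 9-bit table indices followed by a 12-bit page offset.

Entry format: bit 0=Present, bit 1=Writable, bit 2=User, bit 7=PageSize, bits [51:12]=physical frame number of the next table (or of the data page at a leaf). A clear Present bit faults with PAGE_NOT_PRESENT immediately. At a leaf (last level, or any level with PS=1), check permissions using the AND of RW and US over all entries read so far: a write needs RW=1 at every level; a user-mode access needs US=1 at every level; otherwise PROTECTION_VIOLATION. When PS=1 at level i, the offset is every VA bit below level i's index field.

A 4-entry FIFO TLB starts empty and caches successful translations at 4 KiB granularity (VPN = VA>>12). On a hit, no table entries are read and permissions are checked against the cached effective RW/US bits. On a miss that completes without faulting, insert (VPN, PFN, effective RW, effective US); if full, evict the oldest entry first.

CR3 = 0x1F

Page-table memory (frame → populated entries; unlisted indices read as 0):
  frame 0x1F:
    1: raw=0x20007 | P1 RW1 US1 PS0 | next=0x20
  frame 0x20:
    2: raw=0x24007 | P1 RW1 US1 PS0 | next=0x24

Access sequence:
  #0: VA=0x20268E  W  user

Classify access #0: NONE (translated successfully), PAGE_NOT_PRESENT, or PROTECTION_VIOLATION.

Trace:
#0 VA=0x20268E (w,user):
  [0] read 0x1F idx=1: raw=0x20007 flags P=1 W=1 U=1 S=0
  [1] read 0x20 idx=2: raw=0x24007 flags P=1 W=1 U=1 S=0
  ✓ 0x2468E  — 2 lookups

Access #0 fault: NONE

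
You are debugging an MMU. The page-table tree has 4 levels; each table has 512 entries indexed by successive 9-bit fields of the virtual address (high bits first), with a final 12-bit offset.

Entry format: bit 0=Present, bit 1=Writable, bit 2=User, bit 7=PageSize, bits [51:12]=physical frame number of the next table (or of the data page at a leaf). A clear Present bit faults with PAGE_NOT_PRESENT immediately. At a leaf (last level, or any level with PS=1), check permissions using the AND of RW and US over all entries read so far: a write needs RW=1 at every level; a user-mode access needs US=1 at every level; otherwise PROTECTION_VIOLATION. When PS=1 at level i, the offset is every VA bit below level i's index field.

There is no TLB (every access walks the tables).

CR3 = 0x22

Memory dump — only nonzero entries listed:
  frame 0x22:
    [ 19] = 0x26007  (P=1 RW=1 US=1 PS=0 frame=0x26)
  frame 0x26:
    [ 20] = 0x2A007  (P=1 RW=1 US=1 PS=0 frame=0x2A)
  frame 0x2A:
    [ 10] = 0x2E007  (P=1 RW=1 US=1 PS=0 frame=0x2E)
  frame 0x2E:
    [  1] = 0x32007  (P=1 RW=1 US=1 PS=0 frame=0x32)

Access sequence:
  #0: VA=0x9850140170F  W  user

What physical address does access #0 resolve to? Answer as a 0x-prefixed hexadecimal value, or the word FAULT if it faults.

Walk each access:
#0 VA=0x9850140170F (w,user):
  L0 @0x22[19] → 0x26007  P=1,RW=1,US=1,PS=0
  L1 @0x26[20] → 0x2A007  P=1,RW=1,US=1,PS=0
  L2 @0x2A[10] → 0x2E007  P=1,RW=1,US=1,PS=0
  L3 @0x2E[1] → 0x32007  P=1,RW=1,US=1,PS=0
  ✓ 0x3270F  — 4 lookups

Access #0 PA: 0x3270F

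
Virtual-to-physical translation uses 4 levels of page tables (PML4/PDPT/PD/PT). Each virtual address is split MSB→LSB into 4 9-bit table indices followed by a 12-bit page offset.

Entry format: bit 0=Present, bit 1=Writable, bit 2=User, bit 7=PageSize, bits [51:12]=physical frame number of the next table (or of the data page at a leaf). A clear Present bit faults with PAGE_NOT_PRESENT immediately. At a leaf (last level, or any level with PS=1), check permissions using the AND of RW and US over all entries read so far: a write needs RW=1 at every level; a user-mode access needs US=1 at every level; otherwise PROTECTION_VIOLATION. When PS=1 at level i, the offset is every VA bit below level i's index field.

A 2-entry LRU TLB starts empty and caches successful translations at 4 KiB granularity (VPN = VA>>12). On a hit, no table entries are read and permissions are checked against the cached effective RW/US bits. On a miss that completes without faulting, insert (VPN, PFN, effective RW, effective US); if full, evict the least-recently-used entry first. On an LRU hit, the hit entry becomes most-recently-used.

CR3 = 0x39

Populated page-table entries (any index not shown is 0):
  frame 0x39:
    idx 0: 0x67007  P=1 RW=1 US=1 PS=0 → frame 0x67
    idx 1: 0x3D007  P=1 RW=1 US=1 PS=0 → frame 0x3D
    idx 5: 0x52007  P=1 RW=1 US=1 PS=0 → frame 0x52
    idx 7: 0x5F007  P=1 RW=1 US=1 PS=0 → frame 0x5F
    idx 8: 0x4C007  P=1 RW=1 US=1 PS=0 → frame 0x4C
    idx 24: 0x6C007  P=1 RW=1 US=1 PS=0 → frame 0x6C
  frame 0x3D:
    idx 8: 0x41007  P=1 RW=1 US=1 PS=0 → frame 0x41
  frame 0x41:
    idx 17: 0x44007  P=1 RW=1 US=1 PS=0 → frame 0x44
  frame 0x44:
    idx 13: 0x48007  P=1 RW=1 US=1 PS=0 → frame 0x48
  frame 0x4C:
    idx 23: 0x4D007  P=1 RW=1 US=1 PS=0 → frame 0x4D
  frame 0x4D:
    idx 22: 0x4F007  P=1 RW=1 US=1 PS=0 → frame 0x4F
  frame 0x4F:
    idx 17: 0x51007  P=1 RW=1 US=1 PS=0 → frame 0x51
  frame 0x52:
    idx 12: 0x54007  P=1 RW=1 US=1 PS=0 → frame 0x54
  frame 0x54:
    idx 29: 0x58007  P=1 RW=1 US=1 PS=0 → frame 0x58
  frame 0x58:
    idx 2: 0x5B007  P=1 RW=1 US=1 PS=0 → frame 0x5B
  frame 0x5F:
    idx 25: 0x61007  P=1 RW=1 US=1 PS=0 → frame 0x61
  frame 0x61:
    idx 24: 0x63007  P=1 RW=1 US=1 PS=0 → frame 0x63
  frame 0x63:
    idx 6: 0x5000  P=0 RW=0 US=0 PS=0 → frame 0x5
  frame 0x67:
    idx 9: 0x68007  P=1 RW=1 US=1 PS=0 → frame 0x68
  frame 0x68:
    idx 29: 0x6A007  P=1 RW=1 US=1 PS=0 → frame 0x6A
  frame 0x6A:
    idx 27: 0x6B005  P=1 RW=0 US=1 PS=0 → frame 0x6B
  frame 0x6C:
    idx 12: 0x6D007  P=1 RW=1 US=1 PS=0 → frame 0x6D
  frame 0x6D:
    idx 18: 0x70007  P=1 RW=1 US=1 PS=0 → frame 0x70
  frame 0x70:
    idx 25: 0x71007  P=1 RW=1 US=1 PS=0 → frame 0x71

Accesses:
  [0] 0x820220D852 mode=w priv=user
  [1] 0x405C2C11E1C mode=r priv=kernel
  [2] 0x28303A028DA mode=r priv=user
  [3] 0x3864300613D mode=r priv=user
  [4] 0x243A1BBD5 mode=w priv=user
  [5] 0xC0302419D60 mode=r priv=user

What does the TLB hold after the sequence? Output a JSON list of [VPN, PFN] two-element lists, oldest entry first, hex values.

Walk each access:
#0 VA=0x820220D852 (w,user):
  L0: frame=0x39 idx=1 entry=0x3D007 [P=1 RW=1 US=1 PS=0]
  L1: frame=0x3D idx=8 entry=0x41007 [P=1 RW=1 US=1 PS=0]
  L2: frame=0x41 idx=17 entry=0x44007 [P=1 RW=1 US=1 PS=0]
  L3: frame=0x44 idx=13 entry=0x48007 [P=1 RW=1 US=1 PS=0]
  ⇒ phys 0x48852  [4 reads]
#1 VA=0x405C2C11E1C (r,kernel):
  L0: frame=0x39 idx=8 entry=0x4C007 [P=1 RW=1 US=1 PS=0]
  L1: frame=0x4C idx=23 entry=0x4D007 [P=1 RW=1 US=1 PS=0]
  L2: frame=0x4D idx=22 entry=0x4F007 [P=1 RW=1 US=1 PS=0]
  L3: frame=0x4F idx=17 entry=0x51007 [P=1 RW=1 US=1 PS=0]
  ⇒ phys 0x51E1C  [4 reads]
#2 VA=0x28303A028DA (r,user):
  L0: frame=0x39 idx=5 entry=0x52007 [P=1 RW=1 US=1 PS=0]
  L1: frame=0x52 idx=12 entry=0x54007 [P=1 RW=1 US=1 PS=0]
  L2: frame=0x54 idx=29 entry=0x58007 [P=1 RW=1 US=1 PS=0]
  L3: frame=0x58 idx=2 entry=0x5B007 [P=1 RW=1 US=1 PS=0]
  ⇒ phys 0x5B8DA  [4 reads]
#3 VA=0x3864300613D (r,user):
  L0: frame=0x39 idx=7 entry=0x5F007 [P=1 RW=1 US=1 PS=0]
  L1: frame=0x5F idx=25 entry=0x61007 [P=1 RW=1 US=1 PS=0]
  L2: frame=0x61 idx=24 entry=0x63007 [P=1 RW=1 US=1 PS=0]
  L3: frame=0x63 idx=6 entry=0x5000 [P=0 RW=0 US=0 PS=0]
  → PAGE_NOT_PRESENT  (4 entries read)
#4 VA=0x243A1BBD5 (w,user):
  L0: frame=0x39 idx=0 entry=0x67007 [P=1 RW=1 US=1 PS=0]
  L1: frame=0x67 idx=9 entry=0x68007 [P=1 RW=1 US=1 PS=0]
  L2: frame=0x68 idx=29 entry=0x6A007 [P=1 RW=1 US=1 PS=0]
  L3: frame=0x6A idx=27 entry=0x6B005 [P=1 RW=0 US=1 PS=0]
  → PROTECTION_VIOLATION  (4 entries read)
#5 VA=0xC0302419D60 (r,user):
  L0: frame=0x39 idx=24 entry=0x6C007 [P=1 RW=1 US=1 PS=0]
  L1: frame=0x6C idx=12 entry=0x6D007 [P=1 RW=1 US=1 PS=0]
  L2: frame=0x6D idx=18 entry=0x70007 [P=1 RW=1 US=1 PS=0]
  L3: frame=0x70 idx=25 entry=0x71007 [P=1 RW=1 US=1 PS=0]
  ⇒ phys 0x71D60  [4 reads]

TLB: [["0x28303A02", "0x5B"], ["0xC0302419", "0x71"]]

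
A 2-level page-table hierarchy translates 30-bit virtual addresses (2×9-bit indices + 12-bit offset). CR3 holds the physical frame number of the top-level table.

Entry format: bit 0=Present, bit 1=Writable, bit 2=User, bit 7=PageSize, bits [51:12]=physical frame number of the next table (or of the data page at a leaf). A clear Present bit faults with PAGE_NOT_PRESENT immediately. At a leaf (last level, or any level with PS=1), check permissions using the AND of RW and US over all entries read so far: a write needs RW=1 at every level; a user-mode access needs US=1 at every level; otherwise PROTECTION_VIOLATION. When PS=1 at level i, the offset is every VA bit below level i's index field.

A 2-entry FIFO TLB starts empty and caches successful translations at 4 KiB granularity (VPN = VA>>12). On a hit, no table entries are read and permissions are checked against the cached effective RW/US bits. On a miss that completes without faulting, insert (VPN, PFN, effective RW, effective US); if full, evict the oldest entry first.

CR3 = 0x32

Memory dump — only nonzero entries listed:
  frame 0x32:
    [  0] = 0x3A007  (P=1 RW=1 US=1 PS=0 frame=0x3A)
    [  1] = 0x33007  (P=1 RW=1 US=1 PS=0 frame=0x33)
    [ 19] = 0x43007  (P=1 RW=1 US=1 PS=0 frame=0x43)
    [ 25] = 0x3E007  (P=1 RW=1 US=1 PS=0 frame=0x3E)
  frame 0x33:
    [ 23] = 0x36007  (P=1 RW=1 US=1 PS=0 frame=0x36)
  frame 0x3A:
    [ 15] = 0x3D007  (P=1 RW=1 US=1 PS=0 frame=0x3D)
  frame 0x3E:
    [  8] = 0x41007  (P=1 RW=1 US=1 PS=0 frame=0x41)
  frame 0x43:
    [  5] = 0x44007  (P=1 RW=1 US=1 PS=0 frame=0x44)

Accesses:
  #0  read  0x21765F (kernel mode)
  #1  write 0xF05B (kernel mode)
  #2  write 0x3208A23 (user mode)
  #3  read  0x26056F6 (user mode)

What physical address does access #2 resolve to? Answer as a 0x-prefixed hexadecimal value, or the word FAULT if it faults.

Per-access translation:
#0 VA=0x21765F (r,kernel):
  L0 @0x32[1] → 0x33007  P=1,RW=1,US=1,PS=0
  L1 @0x33[23] → 0x36007  P=1,RW=1,US=1,PS=0
  → PA=0x3665F  (2 entries read)
#1 VA=0xF05B (w,kernel):
  L0 @0x32[0] → 0x3A007  P=1,RW=1,US=1,PS=0
  L1 @0x3A[15] → 0x3D007  P=1,RW=1,US=1,PS=0
  → PA=0x3D05B  (2 entries read)
#2 VA=0x3208A23 (w,user):
  L0 @0x32[25] → 0x3E007  P=1,RW=1,US=1,PS=0
  L1 @0x3E[8] → 0x41007  P=1,RW=1,US=1,PS=0
  → PA=0x41A23  (2 entries read)
#3 VA=0x26056F6 (r,user):
  L0 @0x32[19] → 0x43007  P=1,RW=1,US=1,PS=0
  L1 @0x43[5] → 0x44007  P=1,RW=1,US=1,PS=0
  → PA=0x446F6  (2 entries read)

Access #2 PA: 0x41A23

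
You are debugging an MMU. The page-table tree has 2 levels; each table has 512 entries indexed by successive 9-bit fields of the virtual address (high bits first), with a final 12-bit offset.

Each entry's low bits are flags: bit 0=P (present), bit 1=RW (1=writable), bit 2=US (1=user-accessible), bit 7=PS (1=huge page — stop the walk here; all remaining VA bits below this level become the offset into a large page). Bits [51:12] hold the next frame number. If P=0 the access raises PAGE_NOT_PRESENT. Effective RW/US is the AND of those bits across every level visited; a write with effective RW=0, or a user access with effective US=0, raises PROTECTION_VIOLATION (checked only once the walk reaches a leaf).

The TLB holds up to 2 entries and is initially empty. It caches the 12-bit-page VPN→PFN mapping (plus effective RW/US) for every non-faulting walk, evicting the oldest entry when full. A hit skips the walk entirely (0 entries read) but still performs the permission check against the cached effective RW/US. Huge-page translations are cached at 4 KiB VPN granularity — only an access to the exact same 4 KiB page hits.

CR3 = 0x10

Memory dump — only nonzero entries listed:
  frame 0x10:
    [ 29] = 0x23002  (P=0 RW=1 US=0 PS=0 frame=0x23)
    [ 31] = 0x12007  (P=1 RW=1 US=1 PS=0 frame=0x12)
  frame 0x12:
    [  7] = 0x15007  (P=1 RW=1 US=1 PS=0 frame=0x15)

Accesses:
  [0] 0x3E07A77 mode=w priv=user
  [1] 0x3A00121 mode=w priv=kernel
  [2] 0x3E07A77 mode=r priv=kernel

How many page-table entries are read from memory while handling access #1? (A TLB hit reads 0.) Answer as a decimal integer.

Walk each access:
#0 VA=0x3E07A77 (w,user):
  lvl0: tbl 0x10, slot 31 ⇒ 0x12007 (P1/RW1/US1/PS0)
  lvl1: tbl 0x12, slot 7 ⇒ 0x15007 (P1/RW1/US1/PS0)
  ⇒ phys 0x15A77  [2 reads]
#1 VA=0x3A00121 (w,kernel):
  lvl0: tbl 0x10, slot 29 ⇒ 0x23002 (P0/RW1/US0/PS0)
  ✗ PAGE_NOT_PRESENT  [1 reads]
#2 VA=0x3E07A77 (r,kernel):
  TLB hit vpn=0x3E07 → PA=0x15A77

Entries read for #1: 1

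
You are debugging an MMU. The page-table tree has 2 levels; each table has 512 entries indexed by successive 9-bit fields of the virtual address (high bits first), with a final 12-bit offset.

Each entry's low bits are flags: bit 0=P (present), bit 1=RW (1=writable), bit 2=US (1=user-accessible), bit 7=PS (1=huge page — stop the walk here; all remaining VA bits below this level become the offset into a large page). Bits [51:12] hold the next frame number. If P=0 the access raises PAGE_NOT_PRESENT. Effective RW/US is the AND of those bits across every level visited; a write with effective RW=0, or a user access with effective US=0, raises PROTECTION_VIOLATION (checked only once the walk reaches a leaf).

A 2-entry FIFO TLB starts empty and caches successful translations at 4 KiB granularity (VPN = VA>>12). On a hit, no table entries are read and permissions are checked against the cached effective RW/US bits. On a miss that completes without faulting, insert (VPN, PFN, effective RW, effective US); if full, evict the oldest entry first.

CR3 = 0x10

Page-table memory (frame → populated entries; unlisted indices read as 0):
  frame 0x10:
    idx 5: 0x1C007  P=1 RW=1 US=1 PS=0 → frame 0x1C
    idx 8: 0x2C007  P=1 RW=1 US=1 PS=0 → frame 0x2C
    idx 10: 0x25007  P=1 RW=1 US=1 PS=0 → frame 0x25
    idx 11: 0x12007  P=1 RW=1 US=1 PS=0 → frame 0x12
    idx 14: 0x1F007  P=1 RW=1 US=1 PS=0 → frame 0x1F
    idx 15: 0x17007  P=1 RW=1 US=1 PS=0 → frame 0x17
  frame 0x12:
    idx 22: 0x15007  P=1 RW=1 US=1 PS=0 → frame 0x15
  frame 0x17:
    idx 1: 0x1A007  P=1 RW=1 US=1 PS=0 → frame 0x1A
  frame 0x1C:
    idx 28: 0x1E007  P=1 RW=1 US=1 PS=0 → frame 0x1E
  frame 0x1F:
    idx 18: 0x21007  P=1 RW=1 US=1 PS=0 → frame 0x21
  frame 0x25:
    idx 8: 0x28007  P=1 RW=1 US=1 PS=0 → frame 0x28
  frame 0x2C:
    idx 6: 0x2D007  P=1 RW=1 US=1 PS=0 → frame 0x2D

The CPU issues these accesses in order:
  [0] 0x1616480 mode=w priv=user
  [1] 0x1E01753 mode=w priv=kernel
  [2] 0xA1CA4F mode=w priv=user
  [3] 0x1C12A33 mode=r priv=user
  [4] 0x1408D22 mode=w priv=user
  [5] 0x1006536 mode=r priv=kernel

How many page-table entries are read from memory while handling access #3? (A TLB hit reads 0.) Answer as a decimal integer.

Walk each access:
#0 VA=0x1616480 (w,user):
  L0: frame=0x10 idx=11 entry=0x12007 [P=1 RW=1 US=1 PS=0]
  L1: frame=0x12 idx=22 entry=0x15007 [P=1 RW=1 US=1 PS=0]
  ⇒ phys 0x15480  [2 reads]
#1 VA=0x1E01753 (w,kernel):
  L0: frame=0x10 idx=15 entry=0x17007 [P=1 RW=1 US=1 PS=0]
  L1: frame=0x17 idx=1 entry=0x1A007 [P=1 RW=1 US=1 PS=0]
  ⇒ phys 0x1A753  [2 reads]
#2 VA=0xA1CA4F (w,user):
  L0: frame=0x10 idx=5 entry=0x1C007 [P=1 RW=1 US=1 PS=0]
  L1: frame=0x1C idx=28 entry=0x1E007 [P=1 RW=1 US=1 PS=0]
  ⇒ phys 0x1EA4F  [2 reads]
#3 VA=0x1C12A33 (r,user):
  L0: frame=0x10 idx=14 entry=0x1F007 [P=1 RW=1 US=1 PS=0]
  L1: frame=0x1F idx=18 entry=0x21007 [P=1 RW=1 US=1 PS=0]
  ⇒ phys 0x21A33  [2 reads]
#4 VA=0x1408D22 (w,user):
  L0: frame=0x10 idx=10 entry=0x25007 [P=1 RW=1 US=1 PS=0]
  L1: frame=0x25 idx=8 entry=0x28007 [P=1 RW=1 US=1 PS=0]
  ⇒ phys 0x28D22  [2 reads]
#5 VA=0x1006536 (r,kernel):
  L0: frame=0x10 idx=8 entry=0x2C007 [P=1 RW=1 US=1 PS=0]
  L1: frame=0x2C idx=6 entry=0x2D007 [P=1 RW=1 US=1 PS=0]
  ⇒ phys 0x2D536  [2 reads]

Entries read for #3: 2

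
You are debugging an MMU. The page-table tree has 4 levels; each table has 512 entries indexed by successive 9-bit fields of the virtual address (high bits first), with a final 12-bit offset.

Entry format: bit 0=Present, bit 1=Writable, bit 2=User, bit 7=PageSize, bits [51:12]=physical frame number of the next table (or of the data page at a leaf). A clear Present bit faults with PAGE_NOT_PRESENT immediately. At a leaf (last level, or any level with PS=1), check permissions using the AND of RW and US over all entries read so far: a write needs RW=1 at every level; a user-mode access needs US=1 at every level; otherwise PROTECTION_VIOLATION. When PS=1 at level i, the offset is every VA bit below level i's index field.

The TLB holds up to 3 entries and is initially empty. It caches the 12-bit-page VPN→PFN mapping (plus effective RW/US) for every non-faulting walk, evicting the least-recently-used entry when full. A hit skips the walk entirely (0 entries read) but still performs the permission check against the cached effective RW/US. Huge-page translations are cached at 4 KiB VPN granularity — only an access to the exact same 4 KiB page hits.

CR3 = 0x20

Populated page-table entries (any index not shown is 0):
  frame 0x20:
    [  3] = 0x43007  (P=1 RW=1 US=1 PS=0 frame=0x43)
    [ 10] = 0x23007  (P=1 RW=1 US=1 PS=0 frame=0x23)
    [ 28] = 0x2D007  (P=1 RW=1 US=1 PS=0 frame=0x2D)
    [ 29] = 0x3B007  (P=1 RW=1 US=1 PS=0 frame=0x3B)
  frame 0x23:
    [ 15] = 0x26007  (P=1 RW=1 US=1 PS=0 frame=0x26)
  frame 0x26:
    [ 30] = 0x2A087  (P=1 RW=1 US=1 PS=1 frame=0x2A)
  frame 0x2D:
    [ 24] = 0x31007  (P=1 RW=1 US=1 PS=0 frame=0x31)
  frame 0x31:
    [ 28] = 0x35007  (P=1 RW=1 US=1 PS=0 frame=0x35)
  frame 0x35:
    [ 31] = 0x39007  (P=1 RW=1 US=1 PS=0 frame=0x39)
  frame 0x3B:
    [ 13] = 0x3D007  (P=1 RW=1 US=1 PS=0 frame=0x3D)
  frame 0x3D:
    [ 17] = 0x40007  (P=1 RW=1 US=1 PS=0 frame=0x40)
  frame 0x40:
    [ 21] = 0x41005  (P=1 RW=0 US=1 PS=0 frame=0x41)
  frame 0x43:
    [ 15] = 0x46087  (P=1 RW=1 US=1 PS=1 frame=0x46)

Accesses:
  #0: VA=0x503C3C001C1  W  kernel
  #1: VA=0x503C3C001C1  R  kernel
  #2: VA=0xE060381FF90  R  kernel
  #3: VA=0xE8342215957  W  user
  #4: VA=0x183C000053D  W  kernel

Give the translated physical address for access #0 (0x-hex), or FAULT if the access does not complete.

Walk each access:
#0 VA=0x503C3C001C1 (w,kernel):
  L0 @0x20[10] → 0x23007  P=1,RW=1,US=1,PS=0
  L1 @0x23[15] → 0x26007  P=1,RW=1,US=1,PS=0
  L2 @0x26[30] → 0x2A087  P=1,RW=1,US=1,PS=1
  → PA=0x2A1C1 (huge @L2)  (3 entries read)
#1 VA=0x503C3C001C1 (r,kernel):
  TLB hit vpn=0x503C3C00 → PA=0x2A1C1
#2 VA=0xE060381FF90 (r,kernel):
  L0 @0x20[28] → 0x2D007  P=1,RW=1,US=1,PS=0
  L1 @0x2D[24] → 0x31007  P=1,RW=1,US=1,PS=0
  L2 @0x31[28] → 0x35007  P=1,RW=1,US=1,PS=0
  L3 @0x35[31] → 0x39007  P=1,RW=1,US=1,PS=0
  → PA=0x39F90  (4 entries read)
#3 VA=0xE8342215957 (w,user):
  L0 @0x20[29] → 0x3B007  P=1,RW=1,US=1,PS=0
  L1 @0x3B[13] → 0x3D007  P=1,RW=1,US=1,PS=0
  L2 @0x3D[17] → 0x40007  P=1,RW=1,US=1,PS=0
  L3 @0x40[21] → 0x41005  P=1,RW=0,US=1,PS=0
  ✗ PROTECTION_VIOLATION  [4 reads]
#4 VA=0x183C000053D (w,kernel):
  L0 @0x20[3] → 0x43007  P=1,RW=1,US=1,PS=0
  L1 @0x43[15] → 0x46087  P=1,RW=1,US=1,PS=1
  → PA=0x4653D (huge @L1)  (2 entries read)

Access #0 PA: 0x2A1C1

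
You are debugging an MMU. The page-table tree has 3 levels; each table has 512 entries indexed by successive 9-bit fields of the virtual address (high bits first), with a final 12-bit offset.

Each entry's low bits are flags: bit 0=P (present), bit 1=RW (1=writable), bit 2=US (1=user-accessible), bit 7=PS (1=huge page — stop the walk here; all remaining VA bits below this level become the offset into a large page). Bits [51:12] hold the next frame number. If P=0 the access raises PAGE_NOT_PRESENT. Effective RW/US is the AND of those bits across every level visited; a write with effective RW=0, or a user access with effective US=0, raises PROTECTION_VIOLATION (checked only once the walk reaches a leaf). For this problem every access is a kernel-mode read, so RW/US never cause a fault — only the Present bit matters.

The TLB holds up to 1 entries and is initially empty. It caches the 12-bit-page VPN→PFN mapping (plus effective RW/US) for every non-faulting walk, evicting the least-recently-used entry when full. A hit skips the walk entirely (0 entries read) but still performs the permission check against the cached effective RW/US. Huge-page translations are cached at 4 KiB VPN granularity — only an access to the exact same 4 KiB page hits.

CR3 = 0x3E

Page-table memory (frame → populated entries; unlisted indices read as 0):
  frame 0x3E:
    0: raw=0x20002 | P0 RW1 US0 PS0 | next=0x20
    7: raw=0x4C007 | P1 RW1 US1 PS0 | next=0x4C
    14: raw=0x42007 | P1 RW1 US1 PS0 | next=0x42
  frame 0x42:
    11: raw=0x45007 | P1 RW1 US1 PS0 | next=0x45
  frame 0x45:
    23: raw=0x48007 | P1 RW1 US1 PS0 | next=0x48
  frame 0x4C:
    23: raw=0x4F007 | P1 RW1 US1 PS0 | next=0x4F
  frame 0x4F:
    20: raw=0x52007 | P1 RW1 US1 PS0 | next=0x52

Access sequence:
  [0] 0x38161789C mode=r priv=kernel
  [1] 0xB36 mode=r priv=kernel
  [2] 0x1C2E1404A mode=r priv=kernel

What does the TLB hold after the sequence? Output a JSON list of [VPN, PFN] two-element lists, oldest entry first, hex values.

Walk each access:
#0 VA=0x38161789C (r,kernel):
  L0 @0x3E[14] → 0x42007  P=1,RW=1,US=1,PS=0
  L1 @0x42[11] → 0x45007  P=1,RW=1,US=1,PS=0
  L2 @0x45[23] → 0x48007  P=1,RW=1,US=1,PS=0
  ⇒ phys 0x4889C  [3 reads]
#1 VA=0xB36 (r,kernel):
  L0 @0x3E[0] → 0x20002  P=0,RW=1,US=0,PS=0
  → PAGE_NOT_PRESENT  (1 entries read)
#2 VA=0x1C2E1404A (r,kernel):
  L0 @0x3E[7] → 0x4C007  P=1,RW=1,US=1,PS=0
  L1 @0x4C[23] → 0x4F007  P=1,RW=1,US=1,PS=0
  L2 @0x4F[20] → 0x52007  P=1,RW=1,US=1,PS=0
  ⇒ phys 0x5204A  [3 reads]

TLB: [["0x1C2E14", "0x52"]]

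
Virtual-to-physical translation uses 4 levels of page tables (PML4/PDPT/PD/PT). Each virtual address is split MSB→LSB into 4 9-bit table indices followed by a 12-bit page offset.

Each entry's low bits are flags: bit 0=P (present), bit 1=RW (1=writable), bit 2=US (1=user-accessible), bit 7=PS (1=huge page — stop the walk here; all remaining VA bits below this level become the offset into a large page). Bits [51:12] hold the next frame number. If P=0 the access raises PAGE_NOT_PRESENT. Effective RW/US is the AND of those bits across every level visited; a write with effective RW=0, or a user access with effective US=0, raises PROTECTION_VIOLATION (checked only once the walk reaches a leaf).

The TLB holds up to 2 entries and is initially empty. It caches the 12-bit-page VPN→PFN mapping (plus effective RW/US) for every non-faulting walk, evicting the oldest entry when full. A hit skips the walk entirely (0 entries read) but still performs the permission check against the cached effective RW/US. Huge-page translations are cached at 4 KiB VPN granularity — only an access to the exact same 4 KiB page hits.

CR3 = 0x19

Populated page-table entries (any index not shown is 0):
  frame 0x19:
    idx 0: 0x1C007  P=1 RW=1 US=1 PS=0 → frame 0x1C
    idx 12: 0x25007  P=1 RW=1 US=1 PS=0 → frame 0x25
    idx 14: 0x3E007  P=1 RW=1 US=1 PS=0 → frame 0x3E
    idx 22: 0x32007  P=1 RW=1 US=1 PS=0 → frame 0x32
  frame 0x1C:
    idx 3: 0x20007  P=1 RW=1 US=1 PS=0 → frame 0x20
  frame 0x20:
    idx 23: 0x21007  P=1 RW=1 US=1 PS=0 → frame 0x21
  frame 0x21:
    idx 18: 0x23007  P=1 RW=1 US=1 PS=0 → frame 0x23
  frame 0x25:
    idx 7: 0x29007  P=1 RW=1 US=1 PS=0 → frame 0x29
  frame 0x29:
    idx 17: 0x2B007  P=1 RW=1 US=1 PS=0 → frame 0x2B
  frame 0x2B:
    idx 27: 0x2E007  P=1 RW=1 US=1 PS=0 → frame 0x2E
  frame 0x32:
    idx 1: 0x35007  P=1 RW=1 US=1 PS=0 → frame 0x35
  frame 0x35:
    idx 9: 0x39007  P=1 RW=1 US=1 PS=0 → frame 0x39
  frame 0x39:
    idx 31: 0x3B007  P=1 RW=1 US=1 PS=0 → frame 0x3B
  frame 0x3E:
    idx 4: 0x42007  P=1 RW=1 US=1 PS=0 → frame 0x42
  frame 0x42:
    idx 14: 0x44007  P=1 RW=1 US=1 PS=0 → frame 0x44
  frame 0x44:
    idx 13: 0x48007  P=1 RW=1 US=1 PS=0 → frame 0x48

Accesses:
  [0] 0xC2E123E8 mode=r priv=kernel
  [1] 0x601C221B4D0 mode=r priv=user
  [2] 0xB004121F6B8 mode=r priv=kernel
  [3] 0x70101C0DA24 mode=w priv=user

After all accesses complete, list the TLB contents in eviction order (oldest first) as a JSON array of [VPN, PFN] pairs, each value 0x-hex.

Walk each access:
#0 VA=0xC2E123E8 (r,kernel):
  L0: frame=0x19 idx=0 entry=0x1C007 [P=1 RW=1 US=1 PS=0]
  L1: frame=0x1C idx=3 entry=0x20007 [P=1 RW=1 US=1 PS=0]
  L2: frame=0x20 idx=23 entry=0x21007 [P=1 RW=1 US=1 PS=0]
  L3: frame=0x21 idx=18 entry=0x23007 [P=1 RW=1 US=1 PS=0]
  ⇒ phys 0x233E8  [4 reads]
#1 VA=0x601C221B4D0 (r,user):
  L0: frame=0x19 idx=12 entry=0x25007 [P=1 RW=1 US=1 PS=0]
  L1: frame=0x25 idx=7 entry=0x29007 [P=1 RW=1 US=1 PS=0]
  L2: frame=0x29 idx=17 entry=0x2B007 [P=1 RW=1 US=1 PS=0]
  L3: frame=0x2B idx=27 entry=0x2E007 [P=1 RW=1 US=1 PS=0]
  ⇒ phys 0x2E4D0  [4 reads]
#2 VA=0xB004121F6B8 (r,kernel):
  L0: frame=0x19 idx=22 entry=0x32007 [P=1 RW=1 US=1 PS=0]
  L1: frame=0x32 idx=1 entry=0x35007 [P=1 RW=1 US=1 PS=0]
  L2: frame=0x35 idx=9 entry=0x39007 [P=1 RW=1 US=1 PS=0]
  L3: frame=0x39 idx=31 entry=0x3B007 [P=1 RW=1 US=1 PS=0]
  ⇒ phys 0x3B6B8  [4 reads]
#3 VA=0x70101C0DA24 (w,user):
  L0: frame=0x19 idx=14 entry=0x3E007 [P=1 RW=1 US=1 PS=0]
  L1: frame=0x3E idx=4 entry=0x42007 [P=1 RW=1 US=1 PS=0]
  L2: frame=0x42 idx=14 entry=0x44007 [P=1 RW=1 US=1 PS=0]
  L3: frame=0x44 idx=13 entry=0x48007 [P=1 RW=1 US=1 PS=0]
  ⇒ phys 0x48A24  [4 reads]

TLB: [["0xB004121F", "0x3B"], ["0x70101C0D", "0x48"]]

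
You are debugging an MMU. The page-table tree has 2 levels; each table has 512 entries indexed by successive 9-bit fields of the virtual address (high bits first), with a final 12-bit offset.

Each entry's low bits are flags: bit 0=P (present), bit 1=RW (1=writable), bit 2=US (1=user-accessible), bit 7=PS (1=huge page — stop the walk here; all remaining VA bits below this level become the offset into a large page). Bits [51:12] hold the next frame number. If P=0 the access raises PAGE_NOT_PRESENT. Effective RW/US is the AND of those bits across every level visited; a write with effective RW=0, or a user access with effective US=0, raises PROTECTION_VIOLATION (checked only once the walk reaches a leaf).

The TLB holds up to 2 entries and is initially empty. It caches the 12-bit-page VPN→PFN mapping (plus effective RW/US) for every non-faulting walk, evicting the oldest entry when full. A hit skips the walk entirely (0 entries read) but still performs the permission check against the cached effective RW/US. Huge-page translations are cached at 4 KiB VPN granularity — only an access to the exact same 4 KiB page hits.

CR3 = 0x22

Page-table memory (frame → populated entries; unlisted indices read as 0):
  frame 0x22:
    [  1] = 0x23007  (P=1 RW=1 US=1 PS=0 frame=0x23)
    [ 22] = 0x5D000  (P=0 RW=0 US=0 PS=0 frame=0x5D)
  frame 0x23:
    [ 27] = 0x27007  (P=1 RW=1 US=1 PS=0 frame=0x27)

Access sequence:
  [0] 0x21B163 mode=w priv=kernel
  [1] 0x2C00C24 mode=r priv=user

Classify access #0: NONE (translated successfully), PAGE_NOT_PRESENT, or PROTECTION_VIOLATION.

Walk each access:
#0 VA=0x21B163 (w,kernel):
  [0] read 0x22 idx=1: raw=0x23007 flags P=1 W=1 U=1 S=0
  [1] read 0x23 idx=27: raw=0x27007 flags P=1 W=1 U=1 S=0
  → PA=0x27163  (2 entries read)
#1 VA=0x2C00C24 (r,user):
  [0] read 0x22 idx=22: raw=0x5D000 flags P=0 W=0 U=0 S=0
  → PAGE_NOT_PRESENT  (1 entries read)

Access #0 fault: NONE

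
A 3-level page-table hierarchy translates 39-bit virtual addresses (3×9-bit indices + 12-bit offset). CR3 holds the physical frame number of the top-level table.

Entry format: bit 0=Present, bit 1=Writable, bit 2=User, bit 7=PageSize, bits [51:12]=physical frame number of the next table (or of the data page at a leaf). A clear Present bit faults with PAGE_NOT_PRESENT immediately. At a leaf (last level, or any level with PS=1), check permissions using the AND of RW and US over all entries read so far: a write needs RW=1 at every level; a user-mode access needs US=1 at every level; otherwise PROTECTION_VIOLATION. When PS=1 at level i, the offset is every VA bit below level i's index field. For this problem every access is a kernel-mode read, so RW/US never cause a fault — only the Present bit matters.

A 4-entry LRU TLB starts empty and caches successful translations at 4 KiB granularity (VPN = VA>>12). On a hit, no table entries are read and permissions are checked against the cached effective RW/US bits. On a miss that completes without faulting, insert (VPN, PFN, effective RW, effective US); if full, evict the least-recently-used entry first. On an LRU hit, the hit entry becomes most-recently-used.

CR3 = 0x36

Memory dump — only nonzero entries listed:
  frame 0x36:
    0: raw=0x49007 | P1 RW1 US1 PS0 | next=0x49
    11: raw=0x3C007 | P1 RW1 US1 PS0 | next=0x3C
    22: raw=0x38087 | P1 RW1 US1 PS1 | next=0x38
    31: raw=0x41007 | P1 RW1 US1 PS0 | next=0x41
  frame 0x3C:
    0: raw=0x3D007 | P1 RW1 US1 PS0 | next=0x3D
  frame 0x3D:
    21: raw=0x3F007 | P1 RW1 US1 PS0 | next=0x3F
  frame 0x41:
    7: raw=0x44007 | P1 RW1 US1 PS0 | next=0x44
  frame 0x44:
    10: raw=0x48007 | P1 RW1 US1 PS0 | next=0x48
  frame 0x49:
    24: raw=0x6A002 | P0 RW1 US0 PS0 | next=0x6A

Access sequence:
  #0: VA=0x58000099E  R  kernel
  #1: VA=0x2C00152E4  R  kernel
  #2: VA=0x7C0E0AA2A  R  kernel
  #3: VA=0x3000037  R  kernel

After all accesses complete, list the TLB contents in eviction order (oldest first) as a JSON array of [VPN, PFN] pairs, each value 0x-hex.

Trace:
#0 VA=0x58000099E (r,kernel):
  L0 @0x36[22] → 0x38087  P=1,RW=1,US=1,PS=1
  ✓ 0x3899E (huge @L0)  — 1 lookups
#1 VA=0x2C00152E4 (r,kernel):
  L0 @0x36[11] → 0x3C007  P=1,RW=1,US=1,PS=0
  L1 @0x3C[0] → 0x3D007  P=1,RW=1,US=1,PS=0
  L2 @0x3D[21] → 0x3F007  P=1,RW=1,US=1,PS=0
  ✓ 0x3F2E4  — 3 lookups
#2 VA=0x7C0E0AA2A (r,kernel):
  L0 @0x36[31] → 0x41007  P=1,RW=1,US=1,PS=0
  L1 @0x41[7] → 0x44007  P=1,RW=1,US=1,PS=0
  L2 @0x44[10] → 0x48007  P=1,RW=1,US=1,PS=0
  ✓ 0x48A2A  — 3 lookups
#3 VA=0x3000037 (r,kernel):
  L0 @0x36[0] → 0x49007  P=1,RW=1,US=1,PS=0
  L1 @0x49[24] → 0x6A002  P=0,RW=1,US=0,PS=0
  → PAGE_NOT_PRESENT  (2 entries read)

TLB: [["0x580000", "0x38"], ["0x2C0015", "0x3F"], ["0x7C0E0A", "0x48"]]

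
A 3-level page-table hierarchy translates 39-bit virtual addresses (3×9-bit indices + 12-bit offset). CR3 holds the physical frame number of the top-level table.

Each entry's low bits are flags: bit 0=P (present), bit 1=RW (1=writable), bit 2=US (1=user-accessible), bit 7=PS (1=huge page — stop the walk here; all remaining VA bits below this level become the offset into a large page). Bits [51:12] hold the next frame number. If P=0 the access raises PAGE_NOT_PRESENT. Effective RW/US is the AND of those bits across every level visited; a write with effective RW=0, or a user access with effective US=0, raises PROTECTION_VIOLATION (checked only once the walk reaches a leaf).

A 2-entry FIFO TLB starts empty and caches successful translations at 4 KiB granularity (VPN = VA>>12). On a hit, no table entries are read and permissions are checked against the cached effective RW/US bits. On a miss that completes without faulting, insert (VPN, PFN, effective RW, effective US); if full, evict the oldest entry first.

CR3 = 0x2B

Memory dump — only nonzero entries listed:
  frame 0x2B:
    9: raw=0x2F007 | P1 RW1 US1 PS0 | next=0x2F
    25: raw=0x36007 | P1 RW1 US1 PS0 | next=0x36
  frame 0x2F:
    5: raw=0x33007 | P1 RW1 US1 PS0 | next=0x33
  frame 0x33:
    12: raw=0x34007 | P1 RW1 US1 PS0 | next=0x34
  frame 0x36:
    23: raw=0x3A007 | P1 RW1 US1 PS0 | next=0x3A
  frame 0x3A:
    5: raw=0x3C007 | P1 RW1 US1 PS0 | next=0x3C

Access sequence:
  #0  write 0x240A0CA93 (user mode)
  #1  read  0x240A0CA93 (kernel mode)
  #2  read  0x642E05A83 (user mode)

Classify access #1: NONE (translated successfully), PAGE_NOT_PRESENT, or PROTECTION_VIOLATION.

Per-access translation:
#0 VA=0x240A0CA93 (w,user):
  L0 @0x2B[9] → 0x2F007  P=1,RW=1,US=1,PS=0
  L1 @0x2F[5] → 0x33007  P=1,RW=1,US=1,PS=0
  L2 @0x33[12] → 0x34007  P=1,RW=1,US=1,PS=0
  ⇒ phys 0x34A93  [3 reads]
#1 VA=0x240A0CA93 (r,kernel):
  TLB hit vpn=0x240A0C → PA=0x34A93
#2 VA=0x642E05A83 (r,user):
  L0 @0x2B[25] → 0x36007  P=1,RW=1,US=1,PS=0
  L1 @0x36[23] → 0x3A007  P=1,RW=1,US=1,PS=0
  L2 @0x3A[5] → 0x3C007  P=1,RW=1,US=1,PS=0
  ⇒ phys 0x3CA83  [3 reads]

Access #1 fault: NONE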